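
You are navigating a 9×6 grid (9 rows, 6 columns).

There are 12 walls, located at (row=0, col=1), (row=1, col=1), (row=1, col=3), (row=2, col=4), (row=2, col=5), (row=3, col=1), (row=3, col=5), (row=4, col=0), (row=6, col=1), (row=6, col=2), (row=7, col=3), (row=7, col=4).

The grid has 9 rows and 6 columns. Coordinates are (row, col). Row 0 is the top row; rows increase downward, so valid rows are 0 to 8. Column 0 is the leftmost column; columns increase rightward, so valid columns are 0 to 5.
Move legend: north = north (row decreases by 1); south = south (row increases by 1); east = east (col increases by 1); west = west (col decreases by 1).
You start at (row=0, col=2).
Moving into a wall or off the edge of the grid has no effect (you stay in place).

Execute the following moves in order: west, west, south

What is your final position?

Answer: Final position: (row=1, col=2)

Derivation:
Start: (row=0, col=2)
  west (west): blocked, stay at (row=0, col=2)
  west (west): blocked, stay at (row=0, col=2)
  south (south): (row=0, col=2) -> (row=1, col=2)
Final: (row=1, col=2)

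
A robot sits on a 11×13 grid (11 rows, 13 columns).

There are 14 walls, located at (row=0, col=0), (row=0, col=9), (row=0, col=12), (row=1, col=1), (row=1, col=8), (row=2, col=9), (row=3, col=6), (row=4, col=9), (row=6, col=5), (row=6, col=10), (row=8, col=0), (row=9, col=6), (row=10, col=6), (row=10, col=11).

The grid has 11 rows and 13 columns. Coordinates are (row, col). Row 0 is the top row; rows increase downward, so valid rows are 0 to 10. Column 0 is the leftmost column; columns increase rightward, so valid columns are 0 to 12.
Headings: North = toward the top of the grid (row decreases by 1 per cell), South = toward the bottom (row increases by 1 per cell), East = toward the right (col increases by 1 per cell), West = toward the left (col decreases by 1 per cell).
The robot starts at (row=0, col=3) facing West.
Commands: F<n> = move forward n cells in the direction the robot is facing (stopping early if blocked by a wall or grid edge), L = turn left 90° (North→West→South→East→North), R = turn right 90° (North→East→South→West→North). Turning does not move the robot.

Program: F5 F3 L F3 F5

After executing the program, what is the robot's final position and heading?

Start: (row=0, col=3), facing West
  F5: move forward 2/5 (blocked), now at (row=0, col=1)
  F3: move forward 0/3 (blocked), now at (row=0, col=1)
  L: turn left, now facing South
  F3: move forward 0/3 (blocked), now at (row=0, col=1)
  F5: move forward 0/5 (blocked), now at (row=0, col=1)
Final: (row=0, col=1), facing South

Answer: Final position: (row=0, col=1), facing South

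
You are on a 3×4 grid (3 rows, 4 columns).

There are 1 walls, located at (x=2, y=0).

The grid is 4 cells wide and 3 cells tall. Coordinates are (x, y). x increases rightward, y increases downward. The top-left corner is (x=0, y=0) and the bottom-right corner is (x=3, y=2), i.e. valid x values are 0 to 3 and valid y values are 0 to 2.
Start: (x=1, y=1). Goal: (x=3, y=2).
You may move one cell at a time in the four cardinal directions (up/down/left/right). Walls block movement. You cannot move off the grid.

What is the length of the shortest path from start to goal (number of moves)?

Answer: Shortest path length: 3

Derivation:
BFS from (x=1, y=1) until reaching (x=3, y=2):
  Distance 0: (x=1, y=1)
  Distance 1: (x=1, y=0), (x=0, y=1), (x=2, y=1), (x=1, y=2)
  Distance 2: (x=0, y=0), (x=3, y=1), (x=0, y=2), (x=2, y=2)
  Distance 3: (x=3, y=0), (x=3, y=2)  <- goal reached here
One shortest path (3 moves): (x=1, y=1) -> (x=2, y=1) -> (x=3, y=1) -> (x=3, y=2)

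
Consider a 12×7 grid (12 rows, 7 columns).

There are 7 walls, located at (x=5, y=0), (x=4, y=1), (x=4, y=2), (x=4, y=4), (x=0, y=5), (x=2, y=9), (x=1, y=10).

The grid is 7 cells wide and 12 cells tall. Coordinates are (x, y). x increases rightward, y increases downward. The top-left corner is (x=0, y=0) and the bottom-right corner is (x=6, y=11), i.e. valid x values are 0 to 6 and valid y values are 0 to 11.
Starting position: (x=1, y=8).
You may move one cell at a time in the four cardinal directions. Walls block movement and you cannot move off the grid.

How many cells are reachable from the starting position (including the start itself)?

Answer: Reachable cells: 77

Derivation:
BFS flood-fill from (x=1, y=8):
  Distance 0: (x=1, y=8)
  Distance 1: (x=1, y=7), (x=0, y=8), (x=2, y=8), (x=1, y=9)
  Distance 2: (x=1, y=6), (x=0, y=7), (x=2, y=7), (x=3, y=8), (x=0, y=9)
  Distance 3: (x=1, y=5), (x=0, y=6), (x=2, y=6), (x=3, y=7), (x=4, y=8), (x=3, y=9), (x=0, y=10)
  Distance 4: (x=1, y=4), (x=2, y=5), (x=3, y=6), (x=4, y=7), (x=5, y=8), (x=4, y=9), (x=3, y=10), (x=0, y=11)
  Distance 5: (x=1, y=3), (x=0, y=4), (x=2, y=4), (x=3, y=5), (x=4, y=6), (x=5, y=7), (x=6, y=8), (x=5, y=9), (x=2, y=10), (x=4, y=10), (x=1, y=11), (x=3, y=11)
  Distance 6: (x=1, y=2), (x=0, y=3), (x=2, y=3), (x=3, y=4), (x=4, y=5), (x=5, y=6), (x=6, y=7), (x=6, y=9), (x=5, y=10), (x=2, y=11), (x=4, y=11)
  Distance 7: (x=1, y=1), (x=0, y=2), (x=2, y=2), (x=3, y=3), (x=5, y=5), (x=6, y=6), (x=6, y=10), (x=5, y=11)
  Distance 8: (x=1, y=0), (x=0, y=1), (x=2, y=1), (x=3, y=2), (x=4, y=3), (x=5, y=4), (x=6, y=5), (x=6, y=11)
  Distance 9: (x=0, y=0), (x=2, y=0), (x=3, y=1), (x=5, y=3), (x=6, y=4)
  Distance 10: (x=3, y=0), (x=5, y=2), (x=6, y=3)
  Distance 11: (x=4, y=0), (x=5, y=1), (x=6, y=2)
  Distance 12: (x=6, y=1)
  Distance 13: (x=6, y=0)
Total reachable: 77 (grid has 77 open cells total)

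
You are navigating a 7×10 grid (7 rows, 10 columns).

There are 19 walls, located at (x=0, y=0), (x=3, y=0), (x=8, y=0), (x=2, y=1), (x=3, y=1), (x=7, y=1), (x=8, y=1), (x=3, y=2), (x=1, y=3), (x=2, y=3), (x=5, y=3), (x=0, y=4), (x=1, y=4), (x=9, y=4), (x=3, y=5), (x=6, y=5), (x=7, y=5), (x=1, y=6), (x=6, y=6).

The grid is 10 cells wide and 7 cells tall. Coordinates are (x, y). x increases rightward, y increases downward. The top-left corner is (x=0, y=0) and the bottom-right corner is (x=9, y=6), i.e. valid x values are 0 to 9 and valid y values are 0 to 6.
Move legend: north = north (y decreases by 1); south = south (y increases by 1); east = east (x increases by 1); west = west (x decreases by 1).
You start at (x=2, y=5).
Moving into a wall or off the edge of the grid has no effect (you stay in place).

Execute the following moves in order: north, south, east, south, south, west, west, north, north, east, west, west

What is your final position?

Start: (x=2, y=5)
  north (north): (x=2, y=5) -> (x=2, y=4)
  south (south): (x=2, y=4) -> (x=2, y=5)
  east (east): blocked, stay at (x=2, y=5)
  south (south): (x=2, y=5) -> (x=2, y=6)
  south (south): blocked, stay at (x=2, y=6)
  west (west): blocked, stay at (x=2, y=6)
  west (west): blocked, stay at (x=2, y=6)
  north (north): (x=2, y=6) -> (x=2, y=5)
  north (north): (x=2, y=5) -> (x=2, y=4)
  east (east): (x=2, y=4) -> (x=3, y=4)
  west (west): (x=3, y=4) -> (x=2, y=4)
  west (west): blocked, stay at (x=2, y=4)
Final: (x=2, y=4)

Answer: Final position: (x=2, y=4)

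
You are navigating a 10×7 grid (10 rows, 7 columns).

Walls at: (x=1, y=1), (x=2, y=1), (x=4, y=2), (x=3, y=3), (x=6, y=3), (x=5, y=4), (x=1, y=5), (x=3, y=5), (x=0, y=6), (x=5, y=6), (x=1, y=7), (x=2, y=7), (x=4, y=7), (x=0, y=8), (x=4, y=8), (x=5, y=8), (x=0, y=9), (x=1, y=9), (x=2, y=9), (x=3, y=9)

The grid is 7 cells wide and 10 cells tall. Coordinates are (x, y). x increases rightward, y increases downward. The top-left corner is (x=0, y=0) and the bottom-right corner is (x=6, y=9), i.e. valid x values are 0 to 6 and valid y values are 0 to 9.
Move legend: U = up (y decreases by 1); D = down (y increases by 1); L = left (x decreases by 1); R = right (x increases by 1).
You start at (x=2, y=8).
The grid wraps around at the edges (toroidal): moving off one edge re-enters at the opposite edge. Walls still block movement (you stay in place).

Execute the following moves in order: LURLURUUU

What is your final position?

Start: (x=2, y=8)
  L (left): (x=2, y=8) -> (x=1, y=8)
  U (up): blocked, stay at (x=1, y=8)
  R (right): (x=1, y=8) -> (x=2, y=8)
  L (left): (x=2, y=8) -> (x=1, y=8)
  U (up): blocked, stay at (x=1, y=8)
  R (right): (x=1, y=8) -> (x=2, y=8)
  [×3]U (up): blocked, stay at (x=2, y=8)
Final: (x=2, y=8)

Answer: Final position: (x=2, y=8)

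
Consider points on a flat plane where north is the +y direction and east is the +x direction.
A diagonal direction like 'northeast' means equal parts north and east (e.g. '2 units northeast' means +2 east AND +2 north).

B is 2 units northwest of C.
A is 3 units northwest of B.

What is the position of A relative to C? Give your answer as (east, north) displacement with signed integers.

Place C at the origin (east=0, north=0).
  B is 2 units northwest of C: delta (east=-2, north=+2); B at (east=-2, north=2).
  A is 3 units northwest of B: delta (east=-3, north=+3); A at (east=-5, north=5).
Therefore A relative to C: (east=-5, north=5).

Answer: A is at (east=-5, north=5) relative to C.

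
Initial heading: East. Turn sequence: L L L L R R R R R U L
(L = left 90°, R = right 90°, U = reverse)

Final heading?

Answer: Final heading: West

Derivation:
Start: East
  L (left (90° counter-clockwise)) -> North
  L (left (90° counter-clockwise)) -> West
  L (left (90° counter-clockwise)) -> South
  L (left (90° counter-clockwise)) -> East
  R (right (90° clockwise)) -> South
  R (right (90° clockwise)) -> West
  R (right (90° clockwise)) -> North
  R (right (90° clockwise)) -> East
  R (right (90° clockwise)) -> South
  U (U-turn (180°)) -> North
  L (left (90° counter-clockwise)) -> West
Final: West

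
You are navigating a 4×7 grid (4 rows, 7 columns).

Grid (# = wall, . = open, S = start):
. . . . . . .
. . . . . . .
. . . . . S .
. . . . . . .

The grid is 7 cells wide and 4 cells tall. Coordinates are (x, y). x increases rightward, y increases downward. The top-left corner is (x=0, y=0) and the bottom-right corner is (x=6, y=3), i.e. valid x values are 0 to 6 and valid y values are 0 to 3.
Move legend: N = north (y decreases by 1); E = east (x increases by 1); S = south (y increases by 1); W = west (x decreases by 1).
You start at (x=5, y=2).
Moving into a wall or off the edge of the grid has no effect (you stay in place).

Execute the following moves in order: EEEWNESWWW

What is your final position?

Start: (x=5, y=2)
  E (east): (x=5, y=2) -> (x=6, y=2)
  E (east): blocked, stay at (x=6, y=2)
  E (east): blocked, stay at (x=6, y=2)
  W (west): (x=6, y=2) -> (x=5, y=2)
  N (north): (x=5, y=2) -> (x=5, y=1)
  E (east): (x=5, y=1) -> (x=6, y=1)
  S (south): (x=6, y=1) -> (x=6, y=2)
  W (west): (x=6, y=2) -> (x=5, y=2)
  W (west): (x=5, y=2) -> (x=4, y=2)
  W (west): (x=4, y=2) -> (x=3, y=2)
Final: (x=3, y=2)

Answer: Final position: (x=3, y=2)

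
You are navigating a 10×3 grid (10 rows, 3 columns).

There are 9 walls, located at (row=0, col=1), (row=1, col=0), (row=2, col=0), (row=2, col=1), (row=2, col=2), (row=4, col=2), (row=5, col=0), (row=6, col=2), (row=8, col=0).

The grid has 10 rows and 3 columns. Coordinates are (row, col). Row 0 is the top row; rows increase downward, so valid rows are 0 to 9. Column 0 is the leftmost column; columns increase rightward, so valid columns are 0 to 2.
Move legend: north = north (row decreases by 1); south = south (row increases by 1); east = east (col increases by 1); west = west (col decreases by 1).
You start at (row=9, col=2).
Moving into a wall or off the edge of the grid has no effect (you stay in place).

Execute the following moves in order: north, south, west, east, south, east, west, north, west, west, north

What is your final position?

Start: (row=9, col=2)
  north (north): (row=9, col=2) -> (row=8, col=2)
  south (south): (row=8, col=2) -> (row=9, col=2)
  west (west): (row=9, col=2) -> (row=9, col=1)
  east (east): (row=9, col=1) -> (row=9, col=2)
  south (south): blocked, stay at (row=9, col=2)
  east (east): blocked, stay at (row=9, col=2)
  west (west): (row=9, col=2) -> (row=9, col=1)
  north (north): (row=9, col=1) -> (row=8, col=1)
  west (west): blocked, stay at (row=8, col=1)
  west (west): blocked, stay at (row=8, col=1)
  north (north): (row=8, col=1) -> (row=7, col=1)
Final: (row=7, col=1)

Answer: Final position: (row=7, col=1)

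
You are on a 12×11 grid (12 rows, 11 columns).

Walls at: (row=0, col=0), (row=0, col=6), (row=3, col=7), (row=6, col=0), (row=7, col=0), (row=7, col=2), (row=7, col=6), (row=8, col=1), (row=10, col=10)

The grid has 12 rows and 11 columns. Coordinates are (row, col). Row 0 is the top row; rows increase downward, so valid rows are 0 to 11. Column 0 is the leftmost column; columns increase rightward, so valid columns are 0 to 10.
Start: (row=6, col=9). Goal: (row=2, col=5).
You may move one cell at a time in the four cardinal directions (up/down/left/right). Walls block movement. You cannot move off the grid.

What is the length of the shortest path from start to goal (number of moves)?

Answer: Shortest path length: 8

Derivation:
BFS from (row=6, col=9) until reaching (row=2, col=5):
  Distance 0: (row=6, col=9)
  Distance 1: (row=5, col=9), (row=6, col=8), (row=6, col=10), (row=7, col=9)
  Distance 2: (row=4, col=9), (row=5, col=8), (row=5, col=10), (row=6, col=7), (row=7, col=8), (row=7, col=10), (row=8, col=9)
  Distance 3: (row=3, col=9), (row=4, col=8), (row=4, col=10), (row=5, col=7), (row=6, col=6), (row=7, col=7), (row=8, col=8), (row=8, col=10), (row=9, col=9)
  Distance 4: (row=2, col=9), (row=3, col=8), (row=3, col=10), (row=4, col=7), (row=5, col=6), (row=6, col=5), (row=8, col=7), (row=9, col=8), (row=9, col=10), (row=10, col=9)
  Distance 5: (row=1, col=9), (row=2, col=8), (row=2, col=10), (row=4, col=6), (row=5, col=5), (row=6, col=4), (row=7, col=5), (row=8, col=6), (row=9, col=7), (row=10, col=8), (row=11, col=9)
  Distance 6: (row=0, col=9), (row=1, col=8), (row=1, col=10), (row=2, col=7), (row=3, col=6), (row=4, col=5), (row=5, col=4), (row=6, col=3), (row=7, col=4), (row=8, col=5), (row=9, col=6), (row=10, col=7), (row=11, col=8), (row=11, col=10)
  Distance 7: (row=0, col=8), (row=0, col=10), (row=1, col=7), (row=2, col=6), (row=3, col=5), (row=4, col=4), (row=5, col=3), (row=6, col=2), (row=7, col=3), (row=8, col=4), (row=9, col=5), (row=10, col=6), (row=11, col=7)
  Distance 8: (row=0, col=7), (row=1, col=6), (row=2, col=5), (row=3, col=4), (row=4, col=3), (row=5, col=2), (row=6, col=1), (row=8, col=3), (row=9, col=4), (row=10, col=5), (row=11, col=6)  <- goal reached here
One shortest path (8 moves): (row=6, col=9) -> (row=6, col=8) -> (row=6, col=7) -> (row=6, col=6) -> (row=6, col=5) -> (row=5, col=5) -> (row=4, col=5) -> (row=3, col=5) -> (row=2, col=5)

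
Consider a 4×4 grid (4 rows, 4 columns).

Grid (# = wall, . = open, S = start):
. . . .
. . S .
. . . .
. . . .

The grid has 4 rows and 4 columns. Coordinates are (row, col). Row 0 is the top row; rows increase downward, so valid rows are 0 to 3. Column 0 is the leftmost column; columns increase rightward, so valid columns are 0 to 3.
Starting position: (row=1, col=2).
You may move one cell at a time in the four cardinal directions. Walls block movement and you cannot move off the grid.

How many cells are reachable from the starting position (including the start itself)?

BFS flood-fill from (row=1, col=2):
  Distance 0: (row=1, col=2)
  Distance 1: (row=0, col=2), (row=1, col=1), (row=1, col=3), (row=2, col=2)
  Distance 2: (row=0, col=1), (row=0, col=3), (row=1, col=0), (row=2, col=1), (row=2, col=3), (row=3, col=2)
  Distance 3: (row=0, col=0), (row=2, col=0), (row=3, col=1), (row=3, col=3)
  Distance 4: (row=3, col=0)
Total reachable: 16 (grid has 16 open cells total)

Answer: Reachable cells: 16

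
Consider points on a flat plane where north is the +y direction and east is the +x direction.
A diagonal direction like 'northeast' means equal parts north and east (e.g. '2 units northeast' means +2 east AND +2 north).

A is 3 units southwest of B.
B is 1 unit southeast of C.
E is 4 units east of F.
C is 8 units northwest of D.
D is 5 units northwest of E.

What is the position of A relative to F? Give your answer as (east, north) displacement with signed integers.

Answer: A is at (east=-11, north=9) relative to F.

Derivation:
Place F at the origin (east=0, north=0).
  E is 4 units east of F: delta (east=+4, north=+0); E at (east=4, north=0).
  D is 5 units northwest of E: delta (east=-5, north=+5); D at (east=-1, north=5).
  C is 8 units northwest of D: delta (east=-8, north=+8); C at (east=-9, north=13).
  B is 1 unit southeast of C: delta (east=+1, north=-1); B at (east=-8, north=12).
  A is 3 units southwest of B: delta (east=-3, north=-3); A at (east=-11, north=9).
Therefore A relative to F: (east=-11, north=9).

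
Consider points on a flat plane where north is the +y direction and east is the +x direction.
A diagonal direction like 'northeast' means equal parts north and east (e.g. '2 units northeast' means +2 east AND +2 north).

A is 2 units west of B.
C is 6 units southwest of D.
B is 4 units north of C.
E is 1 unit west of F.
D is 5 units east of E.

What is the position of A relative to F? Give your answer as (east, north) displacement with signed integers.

Answer: A is at (east=-4, north=-2) relative to F.

Derivation:
Place F at the origin (east=0, north=0).
  E is 1 unit west of F: delta (east=-1, north=+0); E at (east=-1, north=0).
  D is 5 units east of E: delta (east=+5, north=+0); D at (east=4, north=0).
  C is 6 units southwest of D: delta (east=-6, north=-6); C at (east=-2, north=-6).
  B is 4 units north of C: delta (east=+0, north=+4); B at (east=-2, north=-2).
  A is 2 units west of B: delta (east=-2, north=+0); A at (east=-4, north=-2).
Therefore A relative to F: (east=-4, north=-2).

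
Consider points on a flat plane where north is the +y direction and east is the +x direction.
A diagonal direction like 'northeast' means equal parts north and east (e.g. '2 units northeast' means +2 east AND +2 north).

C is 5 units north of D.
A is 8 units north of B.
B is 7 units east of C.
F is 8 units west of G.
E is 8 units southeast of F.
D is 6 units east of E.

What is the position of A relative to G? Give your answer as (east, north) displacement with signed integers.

Place G at the origin (east=0, north=0).
  F is 8 units west of G: delta (east=-8, north=+0); F at (east=-8, north=0).
  E is 8 units southeast of F: delta (east=+8, north=-8); E at (east=0, north=-8).
  D is 6 units east of E: delta (east=+6, north=+0); D at (east=6, north=-8).
  C is 5 units north of D: delta (east=+0, north=+5); C at (east=6, north=-3).
  B is 7 units east of C: delta (east=+7, north=+0); B at (east=13, north=-3).
  A is 8 units north of B: delta (east=+0, north=+8); A at (east=13, north=5).
Therefore A relative to G: (east=13, north=5).

Answer: A is at (east=13, north=5) relative to G.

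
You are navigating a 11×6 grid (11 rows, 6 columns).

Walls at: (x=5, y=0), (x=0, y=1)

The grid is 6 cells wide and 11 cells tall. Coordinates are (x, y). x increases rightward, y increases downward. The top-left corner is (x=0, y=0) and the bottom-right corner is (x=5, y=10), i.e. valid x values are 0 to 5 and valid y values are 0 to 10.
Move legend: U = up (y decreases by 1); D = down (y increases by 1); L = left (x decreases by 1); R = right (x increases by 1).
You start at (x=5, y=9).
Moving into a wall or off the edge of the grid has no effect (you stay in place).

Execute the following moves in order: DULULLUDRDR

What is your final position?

Start: (x=5, y=9)
  D (down): (x=5, y=9) -> (x=5, y=10)
  U (up): (x=5, y=10) -> (x=5, y=9)
  L (left): (x=5, y=9) -> (x=4, y=9)
  U (up): (x=4, y=9) -> (x=4, y=8)
  L (left): (x=4, y=8) -> (x=3, y=8)
  L (left): (x=3, y=8) -> (x=2, y=8)
  U (up): (x=2, y=8) -> (x=2, y=7)
  D (down): (x=2, y=7) -> (x=2, y=8)
  R (right): (x=2, y=8) -> (x=3, y=8)
  D (down): (x=3, y=8) -> (x=3, y=9)
  R (right): (x=3, y=9) -> (x=4, y=9)
Final: (x=4, y=9)

Answer: Final position: (x=4, y=9)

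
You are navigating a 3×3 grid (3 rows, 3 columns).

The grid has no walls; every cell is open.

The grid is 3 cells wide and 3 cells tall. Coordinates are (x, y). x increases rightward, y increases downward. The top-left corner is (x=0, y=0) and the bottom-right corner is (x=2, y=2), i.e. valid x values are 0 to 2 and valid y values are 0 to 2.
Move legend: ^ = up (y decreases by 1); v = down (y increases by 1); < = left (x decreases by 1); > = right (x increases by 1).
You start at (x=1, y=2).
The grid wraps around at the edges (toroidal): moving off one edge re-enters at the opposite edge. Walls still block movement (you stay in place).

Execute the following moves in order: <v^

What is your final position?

Start: (x=1, y=2)
  < (left): (x=1, y=2) -> (x=0, y=2)
  v (down): (x=0, y=2) -> (x=0, y=0)
  ^ (up): (x=0, y=0) -> (x=0, y=2)
Final: (x=0, y=2)

Answer: Final position: (x=0, y=2)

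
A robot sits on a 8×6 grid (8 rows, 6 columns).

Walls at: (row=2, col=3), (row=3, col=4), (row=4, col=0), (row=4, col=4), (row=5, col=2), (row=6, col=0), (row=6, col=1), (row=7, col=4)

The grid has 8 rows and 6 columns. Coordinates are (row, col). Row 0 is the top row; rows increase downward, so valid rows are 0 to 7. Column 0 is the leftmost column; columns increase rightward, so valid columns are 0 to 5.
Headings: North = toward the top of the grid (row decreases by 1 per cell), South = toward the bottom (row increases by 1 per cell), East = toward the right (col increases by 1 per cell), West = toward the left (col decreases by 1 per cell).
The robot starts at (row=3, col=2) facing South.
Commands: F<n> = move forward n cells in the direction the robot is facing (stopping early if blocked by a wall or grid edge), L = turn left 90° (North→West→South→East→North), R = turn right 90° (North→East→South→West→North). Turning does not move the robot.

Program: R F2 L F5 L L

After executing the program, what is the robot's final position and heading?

Answer: Final position: (row=3, col=0), facing North

Derivation:
Start: (row=3, col=2), facing South
  R: turn right, now facing West
  F2: move forward 2, now at (row=3, col=0)
  L: turn left, now facing South
  F5: move forward 0/5 (blocked), now at (row=3, col=0)
  L: turn left, now facing East
  L: turn left, now facing North
Final: (row=3, col=0), facing North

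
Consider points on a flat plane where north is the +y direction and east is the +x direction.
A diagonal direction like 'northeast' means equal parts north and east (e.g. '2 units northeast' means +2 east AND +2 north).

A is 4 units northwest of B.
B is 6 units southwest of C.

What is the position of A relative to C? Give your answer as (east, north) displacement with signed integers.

Place C at the origin (east=0, north=0).
  B is 6 units southwest of C: delta (east=-6, north=-6); B at (east=-6, north=-6).
  A is 4 units northwest of B: delta (east=-4, north=+4); A at (east=-10, north=-2).
Therefore A relative to C: (east=-10, north=-2).

Answer: A is at (east=-10, north=-2) relative to C.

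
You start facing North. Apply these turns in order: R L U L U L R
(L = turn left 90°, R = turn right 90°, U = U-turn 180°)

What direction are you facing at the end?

Answer: Final heading: West

Derivation:
Start: North
  R (right (90° clockwise)) -> East
  L (left (90° counter-clockwise)) -> North
  U (U-turn (180°)) -> South
  L (left (90° counter-clockwise)) -> East
  U (U-turn (180°)) -> West
  L (left (90° counter-clockwise)) -> South
  R (right (90° clockwise)) -> West
Final: West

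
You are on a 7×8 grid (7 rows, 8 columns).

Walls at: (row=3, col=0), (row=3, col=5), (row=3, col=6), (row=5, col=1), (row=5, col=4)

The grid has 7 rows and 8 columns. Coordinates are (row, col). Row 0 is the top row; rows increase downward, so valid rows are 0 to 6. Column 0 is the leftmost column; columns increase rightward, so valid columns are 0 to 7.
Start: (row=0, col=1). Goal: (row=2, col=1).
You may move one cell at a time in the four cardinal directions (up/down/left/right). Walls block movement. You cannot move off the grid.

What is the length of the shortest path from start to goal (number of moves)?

BFS from (row=0, col=1) until reaching (row=2, col=1):
  Distance 0: (row=0, col=1)
  Distance 1: (row=0, col=0), (row=0, col=2), (row=1, col=1)
  Distance 2: (row=0, col=3), (row=1, col=0), (row=1, col=2), (row=2, col=1)  <- goal reached here
One shortest path (2 moves): (row=0, col=1) -> (row=1, col=1) -> (row=2, col=1)

Answer: Shortest path length: 2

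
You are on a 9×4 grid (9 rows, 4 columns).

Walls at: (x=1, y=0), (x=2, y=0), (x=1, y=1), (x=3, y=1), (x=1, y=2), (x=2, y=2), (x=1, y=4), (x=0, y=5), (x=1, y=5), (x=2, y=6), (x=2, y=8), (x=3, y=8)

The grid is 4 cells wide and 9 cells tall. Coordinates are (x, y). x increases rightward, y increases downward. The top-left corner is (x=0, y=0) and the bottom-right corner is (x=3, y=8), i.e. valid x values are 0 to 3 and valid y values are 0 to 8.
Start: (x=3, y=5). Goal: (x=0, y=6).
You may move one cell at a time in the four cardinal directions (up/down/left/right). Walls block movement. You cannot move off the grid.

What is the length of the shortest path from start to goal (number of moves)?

Answer: Shortest path length: 6

Derivation:
BFS from (x=3, y=5) until reaching (x=0, y=6):
  Distance 0: (x=3, y=5)
  Distance 1: (x=3, y=4), (x=2, y=5), (x=3, y=6)
  Distance 2: (x=3, y=3), (x=2, y=4), (x=3, y=7)
  Distance 3: (x=3, y=2), (x=2, y=3), (x=2, y=7)
  Distance 4: (x=1, y=3), (x=1, y=7)
  Distance 5: (x=0, y=3), (x=1, y=6), (x=0, y=7), (x=1, y=8)
  Distance 6: (x=0, y=2), (x=0, y=4), (x=0, y=6), (x=0, y=8)  <- goal reached here
One shortest path (6 moves): (x=3, y=5) -> (x=3, y=6) -> (x=3, y=7) -> (x=2, y=7) -> (x=1, y=7) -> (x=0, y=7) -> (x=0, y=6)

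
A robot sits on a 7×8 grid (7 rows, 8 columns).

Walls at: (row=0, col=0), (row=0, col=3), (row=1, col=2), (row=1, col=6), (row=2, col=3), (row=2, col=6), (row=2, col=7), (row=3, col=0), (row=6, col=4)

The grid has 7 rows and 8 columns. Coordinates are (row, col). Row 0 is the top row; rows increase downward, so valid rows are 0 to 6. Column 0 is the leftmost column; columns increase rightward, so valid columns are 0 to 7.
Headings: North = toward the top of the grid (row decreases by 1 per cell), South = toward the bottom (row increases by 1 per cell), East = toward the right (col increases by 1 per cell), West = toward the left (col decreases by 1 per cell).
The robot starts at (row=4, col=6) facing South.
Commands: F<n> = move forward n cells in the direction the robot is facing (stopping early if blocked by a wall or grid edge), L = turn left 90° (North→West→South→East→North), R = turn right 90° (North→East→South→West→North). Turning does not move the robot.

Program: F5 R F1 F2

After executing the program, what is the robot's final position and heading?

Answer: Final position: (row=6, col=5), facing West

Derivation:
Start: (row=4, col=6), facing South
  F5: move forward 2/5 (blocked), now at (row=6, col=6)
  R: turn right, now facing West
  F1: move forward 1, now at (row=6, col=5)
  F2: move forward 0/2 (blocked), now at (row=6, col=5)
Final: (row=6, col=5), facing West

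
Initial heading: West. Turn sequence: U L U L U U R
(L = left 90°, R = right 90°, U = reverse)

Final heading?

Start: West
  U (U-turn (180°)) -> East
  L (left (90° counter-clockwise)) -> North
  U (U-turn (180°)) -> South
  L (left (90° counter-clockwise)) -> East
  U (U-turn (180°)) -> West
  U (U-turn (180°)) -> East
  R (right (90° clockwise)) -> South
Final: South

Answer: Final heading: South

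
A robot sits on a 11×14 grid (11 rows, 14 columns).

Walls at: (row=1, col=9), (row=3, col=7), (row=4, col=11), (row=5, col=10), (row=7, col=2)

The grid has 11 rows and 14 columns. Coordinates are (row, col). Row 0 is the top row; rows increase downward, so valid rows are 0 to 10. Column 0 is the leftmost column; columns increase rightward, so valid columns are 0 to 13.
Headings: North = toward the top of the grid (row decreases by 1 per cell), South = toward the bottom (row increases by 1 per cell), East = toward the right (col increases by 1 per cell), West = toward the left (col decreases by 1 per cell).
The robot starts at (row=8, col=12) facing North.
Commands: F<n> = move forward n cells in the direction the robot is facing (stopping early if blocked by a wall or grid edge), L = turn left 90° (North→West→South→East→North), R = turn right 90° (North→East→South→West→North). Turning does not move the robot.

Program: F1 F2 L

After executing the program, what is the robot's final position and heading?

Start: (row=8, col=12), facing North
  F1: move forward 1, now at (row=7, col=12)
  F2: move forward 2, now at (row=5, col=12)
  L: turn left, now facing West
Final: (row=5, col=12), facing West

Answer: Final position: (row=5, col=12), facing West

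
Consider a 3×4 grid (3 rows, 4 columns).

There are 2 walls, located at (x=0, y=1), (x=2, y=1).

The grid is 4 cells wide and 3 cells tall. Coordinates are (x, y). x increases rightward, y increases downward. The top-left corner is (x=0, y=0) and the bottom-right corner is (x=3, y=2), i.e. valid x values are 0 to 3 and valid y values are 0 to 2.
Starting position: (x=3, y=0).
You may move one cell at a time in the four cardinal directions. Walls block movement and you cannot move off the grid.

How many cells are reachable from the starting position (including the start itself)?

Answer: Reachable cells: 10

Derivation:
BFS flood-fill from (x=3, y=0):
  Distance 0: (x=3, y=0)
  Distance 1: (x=2, y=0), (x=3, y=1)
  Distance 2: (x=1, y=0), (x=3, y=2)
  Distance 3: (x=0, y=0), (x=1, y=1), (x=2, y=2)
  Distance 4: (x=1, y=2)
  Distance 5: (x=0, y=2)
Total reachable: 10 (grid has 10 open cells total)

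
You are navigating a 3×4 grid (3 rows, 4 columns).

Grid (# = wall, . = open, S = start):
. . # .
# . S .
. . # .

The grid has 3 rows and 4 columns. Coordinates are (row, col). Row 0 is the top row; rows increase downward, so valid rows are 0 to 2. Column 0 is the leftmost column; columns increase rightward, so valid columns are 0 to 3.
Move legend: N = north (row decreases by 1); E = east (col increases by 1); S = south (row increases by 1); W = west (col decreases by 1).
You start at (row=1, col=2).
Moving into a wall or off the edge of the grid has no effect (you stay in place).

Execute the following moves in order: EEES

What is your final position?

Start: (row=1, col=2)
  E (east): (row=1, col=2) -> (row=1, col=3)
  E (east): blocked, stay at (row=1, col=3)
  E (east): blocked, stay at (row=1, col=3)
  S (south): (row=1, col=3) -> (row=2, col=3)
Final: (row=2, col=3)

Answer: Final position: (row=2, col=3)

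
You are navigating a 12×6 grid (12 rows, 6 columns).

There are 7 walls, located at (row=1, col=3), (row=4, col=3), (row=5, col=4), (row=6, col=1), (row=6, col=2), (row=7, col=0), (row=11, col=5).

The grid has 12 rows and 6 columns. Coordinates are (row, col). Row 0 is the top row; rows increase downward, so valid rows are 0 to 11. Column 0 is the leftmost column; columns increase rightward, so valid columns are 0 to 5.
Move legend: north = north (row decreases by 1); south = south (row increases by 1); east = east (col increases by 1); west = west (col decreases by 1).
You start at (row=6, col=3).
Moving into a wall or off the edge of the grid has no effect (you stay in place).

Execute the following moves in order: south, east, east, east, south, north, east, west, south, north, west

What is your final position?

Answer: Final position: (row=7, col=3)

Derivation:
Start: (row=6, col=3)
  south (south): (row=6, col=3) -> (row=7, col=3)
  east (east): (row=7, col=3) -> (row=7, col=4)
  east (east): (row=7, col=4) -> (row=7, col=5)
  east (east): blocked, stay at (row=7, col=5)
  south (south): (row=7, col=5) -> (row=8, col=5)
  north (north): (row=8, col=5) -> (row=7, col=5)
  east (east): blocked, stay at (row=7, col=5)
  west (west): (row=7, col=5) -> (row=7, col=4)
  south (south): (row=7, col=4) -> (row=8, col=4)
  north (north): (row=8, col=4) -> (row=7, col=4)
  west (west): (row=7, col=4) -> (row=7, col=3)
Final: (row=7, col=3)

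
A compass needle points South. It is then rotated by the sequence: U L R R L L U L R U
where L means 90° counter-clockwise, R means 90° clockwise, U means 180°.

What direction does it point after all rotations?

Start: South
  U (U-turn (180°)) -> North
  L (left (90° counter-clockwise)) -> West
  R (right (90° clockwise)) -> North
  R (right (90° clockwise)) -> East
  L (left (90° counter-clockwise)) -> North
  L (left (90° counter-clockwise)) -> West
  U (U-turn (180°)) -> East
  L (left (90° counter-clockwise)) -> North
  R (right (90° clockwise)) -> East
  U (U-turn (180°)) -> West
Final: West

Answer: Final heading: West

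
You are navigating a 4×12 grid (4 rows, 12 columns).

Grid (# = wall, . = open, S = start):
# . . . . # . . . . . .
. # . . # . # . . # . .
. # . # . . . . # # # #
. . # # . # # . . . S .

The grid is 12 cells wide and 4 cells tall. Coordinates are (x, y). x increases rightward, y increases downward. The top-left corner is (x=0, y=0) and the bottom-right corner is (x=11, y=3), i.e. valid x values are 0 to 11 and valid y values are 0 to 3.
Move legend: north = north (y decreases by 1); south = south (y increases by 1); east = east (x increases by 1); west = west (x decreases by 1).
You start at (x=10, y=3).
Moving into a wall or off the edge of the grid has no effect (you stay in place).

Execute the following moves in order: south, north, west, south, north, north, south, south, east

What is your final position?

Start: (x=10, y=3)
  south (south): blocked, stay at (x=10, y=3)
  north (north): blocked, stay at (x=10, y=3)
  west (west): (x=10, y=3) -> (x=9, y=3)
  south (south): blocked, stay at (x=9, y=3)
  north (north): blocked, stay at (x=9, y=3)
  north (north): blocked, stay at (x=9, y=3)
  south (south): blocked, stay at (x=9, y=3)
  south (south): blocked, stay at (x=9, y=3)
  east (east): (x=9, y=3) -> (x=10, y=3)
Final: (x=10, y=3)

Answer: Final position: (x=10, y=3)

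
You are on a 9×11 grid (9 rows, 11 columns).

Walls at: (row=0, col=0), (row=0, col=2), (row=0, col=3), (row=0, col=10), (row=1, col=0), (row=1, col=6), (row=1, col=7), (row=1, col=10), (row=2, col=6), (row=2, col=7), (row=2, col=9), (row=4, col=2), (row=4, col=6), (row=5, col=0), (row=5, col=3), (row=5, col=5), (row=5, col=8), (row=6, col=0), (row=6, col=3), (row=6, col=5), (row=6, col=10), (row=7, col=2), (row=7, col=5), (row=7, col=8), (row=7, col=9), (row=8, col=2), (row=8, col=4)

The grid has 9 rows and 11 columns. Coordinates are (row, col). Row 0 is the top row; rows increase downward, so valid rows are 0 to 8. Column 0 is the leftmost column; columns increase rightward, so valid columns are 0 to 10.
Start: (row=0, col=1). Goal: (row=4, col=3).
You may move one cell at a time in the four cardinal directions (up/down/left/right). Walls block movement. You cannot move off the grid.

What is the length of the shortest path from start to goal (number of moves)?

Answer: Shortest path length: 6

Derivation:
BFS from (row=0, col=1) until reaching (row=4, col=3):
  Distance 0: (row=0, col=1)
  Distance 1: (row=1, col=1)
  Distance 2: (row=1, col=2), (row=2, col=1)
  Distance 3: (row=1, col=3), (row=2, col=0), (row=2, col=2), (row=3, col=1)
  Distance 4: (row=1, col=4), (row=2, col=3), (row=3, col=0), (row=3, col=2), (row=4, col=1)
  Distance 5: (row=0, col=4), (row=1, col=5), (row=2, col=4), (row=3, col=3), (row=4, col=0), (row=5, col=1)
  Distance 6: (row=0, col=5), (row=2, col=5), (row=3, col=4), (row=4, col=3), (row=5, col=2), (row=6, col=1)  <- goal reached here
One shortest path (6 moves): (row=0, col=1) -> (row=1, col=1) -> (row=1, col=2) -> (row=1, col=3) -> (row=2, col=3) -> (row=3, col=3) -> (row=4, col=3)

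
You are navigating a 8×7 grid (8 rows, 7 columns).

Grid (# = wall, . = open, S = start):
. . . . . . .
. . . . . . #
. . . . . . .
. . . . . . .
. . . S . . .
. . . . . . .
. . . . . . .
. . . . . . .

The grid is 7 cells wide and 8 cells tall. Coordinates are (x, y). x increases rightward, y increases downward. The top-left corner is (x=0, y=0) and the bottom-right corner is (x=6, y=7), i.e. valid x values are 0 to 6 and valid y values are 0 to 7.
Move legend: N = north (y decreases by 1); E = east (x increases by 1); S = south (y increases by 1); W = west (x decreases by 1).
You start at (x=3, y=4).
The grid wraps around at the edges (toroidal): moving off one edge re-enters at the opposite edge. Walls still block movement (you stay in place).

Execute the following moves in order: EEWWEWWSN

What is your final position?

Answer: Final position: (x=2, y=4)

Derivation:
Start: (x=3, y=4)
  E (east): (x=3, y=4) -> (x=4, y=4)
  E (east): (x=4, y=4) -> (x=5, y=4)
  W (west): (x=5, y=4) -> (x=4, y=4)
  W (west): (x=4, y=4) -> (x=3, y=4)
  E (east): (x=3, y=4) -> (x=4, y=4)
  W (west): (x=4, y=4) -> (x=3, y=4)
  W (west): (x=3, y=4) -> (x=2, y=4)
  S (south): (x=2, y=4) -> (x=2, y=5)
  N (north): (x=2, y=5) -> (x=2, y=4)
Final: (x=2, y=4)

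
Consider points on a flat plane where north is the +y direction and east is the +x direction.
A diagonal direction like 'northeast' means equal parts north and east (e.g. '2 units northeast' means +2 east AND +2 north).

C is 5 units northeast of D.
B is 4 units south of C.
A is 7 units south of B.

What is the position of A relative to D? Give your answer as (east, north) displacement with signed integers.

Answer: A is at (east=5, north=-6) relative to D.

Derivation:
Place D at the origin (east=0, north=0).
  C is 5 units northeast of D: delta (east=+5, north=+5); C at (east=5, north=5).
  B is 4 units south of C: delta (east=+0, north=-4); B at (east=5, north=1).
  A is 7 units south of B: delta (east=+0, north=-7); A at (east=5, north=-6).
Therefore A relative to D: (east=5, north=-6).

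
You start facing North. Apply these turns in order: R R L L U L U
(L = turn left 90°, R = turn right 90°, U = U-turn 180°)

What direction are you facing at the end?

Answer: Final heading: West

Derivation:
Start: North
  R (right (90° clockwise)) -> East
  R (right (90° clockwise)) -> South
  L (left (90° counter-clockwise)) -> East
  L (left (90° counter-clockwise)) -> North
  U (U-turn (180°)) -> South
  L (left (90° counter-clockwise)) -> East
  U (U-turn (180°)) -> West
Final: West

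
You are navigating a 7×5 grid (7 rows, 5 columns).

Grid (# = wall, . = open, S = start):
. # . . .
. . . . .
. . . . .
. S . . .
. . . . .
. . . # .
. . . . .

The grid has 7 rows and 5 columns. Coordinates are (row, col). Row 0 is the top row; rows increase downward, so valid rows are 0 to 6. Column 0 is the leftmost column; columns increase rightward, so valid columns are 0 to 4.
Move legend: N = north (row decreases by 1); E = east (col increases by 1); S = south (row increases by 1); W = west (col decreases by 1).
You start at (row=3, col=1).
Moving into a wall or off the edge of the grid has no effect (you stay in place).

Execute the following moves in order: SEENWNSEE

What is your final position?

Start: (row=3, col=1)
  S (south): (row=3, col=1) -> (row=4, col=1)
  E (east): (row=4, col=1) -> (row=4, col=2)
  E (east): (row=4, col=2) -> (row=4, col=3)
  N (north): (row=4, col=3) -> (row=3, col=3)
  W (west): (row=3, col=3) -> (row=3, col=2)
  N (north): (row=3, col=2) -> (row=2, col=2)
  S (south): (row=2, col=2) -> (row=3, col=2)
  E (east): (row=3, col=2) -> (row=3, col=3)
  E (east): (row=3, col=3) -> (row=3, col=4)
Final: (row=3, col=4)

Answer: Final position: (row=3, col=4)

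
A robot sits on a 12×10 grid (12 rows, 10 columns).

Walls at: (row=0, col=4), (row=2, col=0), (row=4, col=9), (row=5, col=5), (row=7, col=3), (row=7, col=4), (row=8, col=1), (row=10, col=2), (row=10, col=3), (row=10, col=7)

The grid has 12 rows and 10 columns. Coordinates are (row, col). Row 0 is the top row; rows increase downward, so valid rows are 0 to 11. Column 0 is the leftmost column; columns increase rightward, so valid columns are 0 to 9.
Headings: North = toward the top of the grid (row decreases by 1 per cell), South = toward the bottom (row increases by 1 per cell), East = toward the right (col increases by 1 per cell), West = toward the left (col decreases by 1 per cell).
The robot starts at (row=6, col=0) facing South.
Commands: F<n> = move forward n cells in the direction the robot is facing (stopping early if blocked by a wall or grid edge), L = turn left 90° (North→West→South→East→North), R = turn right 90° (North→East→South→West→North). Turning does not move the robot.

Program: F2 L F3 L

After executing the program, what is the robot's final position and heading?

Start: (row=6, col=0), facing South
  F2: move forward 2, now at (row=8, col=0)
  L: turn left, now facing East
  F3: move forward 0/3 (blocked), now at (row=8, col=0)
  L: turn left, now facing North
Final: (row=8, col=0), facing North

Answer: Final position: (row=8, col=0), facing North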